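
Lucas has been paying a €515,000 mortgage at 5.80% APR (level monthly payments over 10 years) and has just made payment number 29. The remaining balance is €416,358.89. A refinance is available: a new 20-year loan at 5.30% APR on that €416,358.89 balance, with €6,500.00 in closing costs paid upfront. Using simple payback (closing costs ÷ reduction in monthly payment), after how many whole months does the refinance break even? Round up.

3 months

Current payment = 515,000 × 5.8%/12 / (1 − (1+0.0048333)^−120) = €5,665.97.
Refinanced payment = 416,358.89 × 0.0044167 / (1 − (1+0.0044167)^−240) = €2,817.25.
Monthly savings = €5,665.97 − €2,817.25 = €2,848.72.
Break-even = €6,500.00 / €2,848.72 = 2.28 → 3 months.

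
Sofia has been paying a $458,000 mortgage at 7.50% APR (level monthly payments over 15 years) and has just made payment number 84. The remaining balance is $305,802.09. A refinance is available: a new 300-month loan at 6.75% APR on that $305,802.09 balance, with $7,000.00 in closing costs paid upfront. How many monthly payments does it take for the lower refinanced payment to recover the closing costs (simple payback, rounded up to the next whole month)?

4 months

Current payment = 458,000 × 7.5%/12 / (1 − (1+0.0062500)^−180) = $4,245.72.
Refinanced payment = 305,802.09 × 0.0056250 / (1 − (1+0.0056250)^−300) = $2,112.82.
Monthly savings = $4,245.72 − $2,112.82 = $2,132.90.
Break-even = $7,000.00 / $2,132.90 = 3.28 → 4 months.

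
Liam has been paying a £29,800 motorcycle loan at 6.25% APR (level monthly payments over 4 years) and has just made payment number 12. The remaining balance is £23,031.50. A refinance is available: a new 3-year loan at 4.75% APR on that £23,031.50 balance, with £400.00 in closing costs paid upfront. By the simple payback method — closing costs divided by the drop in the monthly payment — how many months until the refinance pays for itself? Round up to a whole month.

26 months

Current payment = 29,800 × 6.25%/12 / (1 − (1+0.0052083)^−48) = £703.27.
Refinanced payment = 23,031.50 × 0.0039583 / (1 − (1+0.0039583)^−36) = £687.69.
Monthly savings = £703.27 − £687.69 = £15.58.
Break-even = £400.00 / £15.58 = 25.67 → 26 months.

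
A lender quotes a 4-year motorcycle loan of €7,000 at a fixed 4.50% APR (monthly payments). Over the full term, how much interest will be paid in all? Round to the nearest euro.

€662

At 4.50% the monthly rate is 0.0037500, so the payment is 7,000 × 0.0037500 / (1 − 1.0037500^−48) = €159.62.
Total paid = 48 × €159.62 = €7,661.76; interest = €7,661.76 − €7,000 = €661.76.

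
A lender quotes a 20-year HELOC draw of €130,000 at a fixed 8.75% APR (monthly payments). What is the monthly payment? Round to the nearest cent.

At 8.75% the monthly rate is 0.0072917, so the payment is 130,000 × 0.0072917 / (1 − 1.0072917^−240) = €1,148.82.

€1,148.82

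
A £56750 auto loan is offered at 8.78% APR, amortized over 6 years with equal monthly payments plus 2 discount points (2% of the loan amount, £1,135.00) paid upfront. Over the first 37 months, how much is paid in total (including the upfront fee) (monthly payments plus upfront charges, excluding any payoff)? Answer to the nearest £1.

At 8.78% the monthly rate is 0.0073167, so the payment is 56,750 × 0.0073167 / (1 − 1.0073167^−72) = £1,016.76.
Total outlay = 37 × £1,016.76 + £1,135.00 = £38,755.12.

£38,755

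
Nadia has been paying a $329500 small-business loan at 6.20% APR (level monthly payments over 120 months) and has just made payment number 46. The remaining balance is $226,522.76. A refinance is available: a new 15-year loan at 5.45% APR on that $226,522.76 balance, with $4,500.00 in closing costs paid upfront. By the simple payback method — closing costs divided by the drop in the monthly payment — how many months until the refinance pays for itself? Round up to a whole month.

Current payment = 329,500 × 6.2%/12 / (1 − (1+0.0051667)^−120) = $3,691.31.
Refinanced payment = 226,522.76 × 0.0045417 / (1 − (1+0.0045417)^−180) = $1,844.88.
Monthly savings = $3,691.31 − $1,844.88 = $1,846.43.
Break-even = $4,500.00 / $1,846.43 = 2.44 → 3 months.

3 months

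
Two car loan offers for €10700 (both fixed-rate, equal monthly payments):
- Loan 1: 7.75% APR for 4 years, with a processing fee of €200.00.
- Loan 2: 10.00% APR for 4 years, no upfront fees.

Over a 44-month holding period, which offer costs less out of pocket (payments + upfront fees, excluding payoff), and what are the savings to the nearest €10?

Loan 1: at 7.75% the monthly rate is 0.0064583, so the payment is 10,700 × 0.0064583 / (1 − 1.0064583^−48) = €259.96.
Loan 2: at 10.00% the monthly rate is 0.0083333, so the payment is 10,700 × 0.0083333 / (1 − 1.0083333^−48) = €271.38.
Over 44 months: Loan 1 costs 44 × €259.96 + €200.00 = €11,638.24; Loan 2 costs 44 × €271.38 = €11,940.72.
Loan 1 is cheaper by €11,940.72 − €11,638.24 = €302.48.

Loan 1 by €300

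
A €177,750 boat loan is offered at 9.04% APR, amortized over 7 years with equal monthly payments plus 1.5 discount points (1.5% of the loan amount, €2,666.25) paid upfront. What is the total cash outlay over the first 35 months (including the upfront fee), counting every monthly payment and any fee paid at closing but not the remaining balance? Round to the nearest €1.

At 9.04% the monthly rate is 0.0075333, so the payment is 177,750 × 0.0075333 / (1 − 1.0075333^−84) = €2,863.44.
Total outlay = 35 × €2,863.44 + €2,666.25 = €102,886.65.

€102,887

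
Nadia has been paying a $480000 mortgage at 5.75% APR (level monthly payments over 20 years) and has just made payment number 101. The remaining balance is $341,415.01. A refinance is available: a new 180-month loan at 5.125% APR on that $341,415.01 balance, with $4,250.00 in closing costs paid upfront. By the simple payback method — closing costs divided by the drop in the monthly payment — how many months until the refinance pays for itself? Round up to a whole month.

Current payment = 480,000 × 5.75%/12 / (1 − (1+0.0047917)^−240) = $3,370.00.
Refinanced payment = 341,415.01 × 0.0042708 / (1 − (1+0.0042708)^−180) = $2,722.17.
Monthly savings = $3,370.00 − $2,722.17 = $647.83.
Break-even = $4,250.00 / $647.83 = 6.56 → 7 months.

7 months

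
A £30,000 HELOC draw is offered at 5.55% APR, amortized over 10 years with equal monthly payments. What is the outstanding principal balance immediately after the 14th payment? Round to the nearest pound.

With monthly rate i = 5.55%/12 = 0.0046250, the balance after k of n payments is P · [(1+i)^n − (1+i)^k] / [(1+i)^n − 1].
(1+0.0046250)^120 = 1.73971361 and (1+0.0046250)^14 = 1.06673302, so the balance is 30,000 × (1.73971361 − 1.06673302) / (1.73971361 − 1) = £27,293.56.

£27,294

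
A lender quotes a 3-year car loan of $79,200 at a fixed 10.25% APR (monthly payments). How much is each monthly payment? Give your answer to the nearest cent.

$2,564.87

Monthly rate = 10.25%/12 = 0.0085417; payment = 79,200 × 0.0085417 / (1 − (1+0.0085417)^−36) = $2,564.87.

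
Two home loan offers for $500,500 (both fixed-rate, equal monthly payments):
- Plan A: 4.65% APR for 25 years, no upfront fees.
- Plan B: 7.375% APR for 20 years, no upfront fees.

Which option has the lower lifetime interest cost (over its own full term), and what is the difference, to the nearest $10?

Plan A by $111,100

Plan A: monthly rate = 4.65%/12 = 0.0038750; payment = 500,500 × 0.0038750 / (1 − (1+0.0038750)^−300) = $2,824.73.
Total interest on Plan A = 300 × $2,824.73 − $500,500 = $346,919.00.
Plan B: monthly rate = 7.375%/12 = 0.0061458; payment = 500,500 × 0.0061458 / (1 − (1+0.0061458)^−240) = $3,993.83.
Total interest on Plan B = 240 × $3,993.83 − $500,500 = $458,019.20.
Plan A is lower by $111,100.20.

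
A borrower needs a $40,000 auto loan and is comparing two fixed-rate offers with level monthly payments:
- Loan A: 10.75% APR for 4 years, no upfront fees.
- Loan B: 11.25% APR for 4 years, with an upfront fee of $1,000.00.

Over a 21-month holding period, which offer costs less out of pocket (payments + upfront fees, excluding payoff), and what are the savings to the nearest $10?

Loan A: monthly rate = 10.75%/12 = 0.0089583; payment = 40,000 × 0.0089583 / (1 − (1+0.0089583)^−48) = $1,028.97.
Loan B: monthly rate = 11.25%/12 = 0.0093750; payment = 40,000 × 0.0093750 / (1 − (1+0.0093750)^−48) = $1,038.68.
Over 21 months: Loan A costs 21 × $1,028.97 = $21,608.37; Loan B costs 21 × $1,038.68 + $1,000.00 = $22,812.28.
Loan A is cheaper by $22,812.28 − $21,608.37 = $1,203.91.

Loan A by $1,200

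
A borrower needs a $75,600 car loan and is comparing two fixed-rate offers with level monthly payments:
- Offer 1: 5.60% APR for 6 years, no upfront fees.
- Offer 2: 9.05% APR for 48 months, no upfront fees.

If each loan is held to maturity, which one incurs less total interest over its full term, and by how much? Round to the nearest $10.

Offer 1 by $1,200

Offer 1: monthly rate = 5.6%/12 = 0.0046667; payment = 75,600 × 0.0046667 / (1 − (1+0.0046667)^−72) = $1,238.69.
Total interest on Offer 1 = 72 × $1,238.69 − $75,600 = $13,585.68.
Offer 2: monthly rate = 9.05%/12 = 0.0075417; payment = 75,600 × 0.0075417 / (1 − (1+0.0075417)^−48) = $1,883.10.
Total interest on Offer 2 = 48 × $1,883.10 − $75,600 = $14,788.80.
Offer 1 is lower by $1,203.12.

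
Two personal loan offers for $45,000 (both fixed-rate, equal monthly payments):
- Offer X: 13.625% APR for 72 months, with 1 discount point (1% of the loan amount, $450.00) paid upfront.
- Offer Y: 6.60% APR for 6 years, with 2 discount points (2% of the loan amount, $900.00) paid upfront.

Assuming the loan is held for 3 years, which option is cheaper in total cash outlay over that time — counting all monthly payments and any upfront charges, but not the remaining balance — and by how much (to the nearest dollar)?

Offer Y by $5,298

Offer X: monthly rate = 13.625%/12 = 0.0113542; payment = 45,000 × 0.0113542 / (1 − (1+0.0113542)^−72) = $918.25.
Offer Y: at 6.60% the monthly rate is 0.0055000, so the payment is 45,000 × 0.0055000 / (1 − 1.0055000^−72) = $758.59.
Over 36 months: Offer X costs 36 × $918.25 + $450.00 = $33,507.00; Offer Y costs 36 × $758.59 + $900.00 = $28,209.24.
Offer Y is cheaper by $33,507.00 − $28,209.24 = $5,297.76.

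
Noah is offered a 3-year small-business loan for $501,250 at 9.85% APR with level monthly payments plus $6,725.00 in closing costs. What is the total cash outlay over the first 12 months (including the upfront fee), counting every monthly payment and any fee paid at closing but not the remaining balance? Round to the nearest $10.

$200,390

At 9.85% the monthly rate is 0.0082083, so the payment is 501,250 × 0.0082083 / (1 − 1.0082083^−36) = $16,138.65.
Total outlay = 12 × $16,138.65 + $6,725.00 = $200,388.80.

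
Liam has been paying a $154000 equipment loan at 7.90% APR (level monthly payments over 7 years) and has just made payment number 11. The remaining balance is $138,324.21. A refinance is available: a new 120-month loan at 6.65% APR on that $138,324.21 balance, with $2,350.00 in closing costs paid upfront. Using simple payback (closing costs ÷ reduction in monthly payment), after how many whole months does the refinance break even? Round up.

Current payment = 154,000 × 7.9%/12 / (1 − (1+0.0065833)^−84) = $2,392.61.
Refinanced payment = 138,324.21 × 0.0055417 / (1 − (1+0.0055417)^−120) = $1,581.22.
Monthly savings = $2,392.61 − $1,581.22 = $811.39.
Break-even = $2,350.00 / $811.39 = 2.90 → 3 months.

3 months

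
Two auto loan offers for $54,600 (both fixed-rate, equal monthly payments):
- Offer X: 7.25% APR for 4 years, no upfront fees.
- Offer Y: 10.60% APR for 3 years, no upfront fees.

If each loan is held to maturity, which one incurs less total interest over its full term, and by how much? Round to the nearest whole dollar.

Offer X by $917

Offer X: monthly rate = 7.25%/12 = 0.0060417; payment = 54,600 × 0.0060417 / (1 − (1+0.0060417)^−48) = $1,313.81.
Total interest on Offer X = 48 × $1,313.81 − $54,600 = $8,462.88.
Offer Y: at 10.60% the monthly rate is 0.0088333, so the payment is 54,600 × 0.0088333 / (1 − 1.0088333^−36) = $1,777.21.
Total interest on Offer Y = 36 × $1,777.21 − $54,600 = $9,379.56.
Offer X is lower by $916.68.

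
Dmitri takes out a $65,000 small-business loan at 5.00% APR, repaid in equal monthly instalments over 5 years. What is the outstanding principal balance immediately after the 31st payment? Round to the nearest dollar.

$33,442

With monthly rate i = 5%/12 = 0.0041667, the balance after k of n payments is P · [(1+i)^n − (1+i)^k] / [(1+i)^n − 1].
(1+0.0041667)^60 = 1.28335868 and (1+0.0041667)^31 = 1.13757444, so the balance is 65,000 × (1.28335868 − 1.13757444) / (1.28335868 − 1) = $33,441.63.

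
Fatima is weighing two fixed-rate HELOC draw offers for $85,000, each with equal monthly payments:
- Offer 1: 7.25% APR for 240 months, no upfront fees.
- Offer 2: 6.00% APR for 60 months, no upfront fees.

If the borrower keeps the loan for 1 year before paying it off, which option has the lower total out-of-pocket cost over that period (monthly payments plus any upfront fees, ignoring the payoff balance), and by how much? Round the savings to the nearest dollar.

Offer 1: monthly rate = 7.25%/12 = 0.0060417; payment = 85,000 × 0.0060417 / (1 − (1+0.0060417)^−240) = $671.82.
Offer 2: at 6.00% the monthly rate is 0.0050000, so the payment is 85,000 × 0.0050000 / (1 − 1.0050000^−60) = $1,643.29.
Over 12 months: Offer 1 costs 12 × $671.82 = $8,061.84; Offer 2 costs 12 × $1,643.29 = $19,719.48.
Offer 1 is cheaper by $19,719.48 − $8,061.84 = $11,657.64.

Offer 1 by $11,658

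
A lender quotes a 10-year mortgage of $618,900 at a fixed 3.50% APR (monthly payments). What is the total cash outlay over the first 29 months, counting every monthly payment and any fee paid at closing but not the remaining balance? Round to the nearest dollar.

$177,481

Monthly rate = 3.5%/12 = 0.0029167; payment = 618,900 × 0.0029167 / (1 − (1+0.0029167)^−120) = $6,120.05.
Total outlay = 29 × $6,120.05 = $177,481.45.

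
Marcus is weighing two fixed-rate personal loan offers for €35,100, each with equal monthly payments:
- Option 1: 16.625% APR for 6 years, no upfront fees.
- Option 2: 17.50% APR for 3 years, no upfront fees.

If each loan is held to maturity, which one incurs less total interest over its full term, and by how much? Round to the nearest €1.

Option 2 by €10,327

Option 1: monthly rate = 16.625%/12 = 0.0138542; payment = 35,100 × 0.0138542 / (1 − (1+0.0138542)^−72) = €773.51.
Total interest on Option 1 = 72 × €773.51 − €35,100 = €20,592.72.
Option 2: at 17.50% the monthly rate is 0.0145833, so the payment is 35,100 × 0.0145833 / (1 − 1.0145833^−36) = €1,260.16.
Total interest on Option 2 = 36 × €1,260.16 − €35,100 = €10,265.76.
Option 2 is lower by €10,326.96.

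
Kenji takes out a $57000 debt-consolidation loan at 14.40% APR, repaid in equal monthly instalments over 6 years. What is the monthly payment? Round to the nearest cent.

$1,186.77

Monthly rate = 14.4%/12 = 0.0120000; payment = 57,000 × 0.0120000 / (1 − (1+0.0120000)^−72) = $1,186.77.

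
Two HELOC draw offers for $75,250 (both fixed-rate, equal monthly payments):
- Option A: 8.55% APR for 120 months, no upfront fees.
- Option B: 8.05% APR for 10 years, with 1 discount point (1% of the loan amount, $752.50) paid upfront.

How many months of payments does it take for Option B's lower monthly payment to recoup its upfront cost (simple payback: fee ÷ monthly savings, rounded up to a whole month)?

38 months

Option A: monthly rate = 8.55%/12 = 0.0071250; payment = 75,250 × 0.0071250 / (1 − (1+0.0071250)^−120) = $935.01.
Option B: monthly rate = 8.05%/12 = 0.0067083; payment = 75,250 × 0.0067083 / (1 − (1+0.0067083)^−120) = $914.98.
Monthly savings = $935.01 − $914.98 = $20.03.
Break-even = $752.50 / $20.03 = 37.57 → 38 months.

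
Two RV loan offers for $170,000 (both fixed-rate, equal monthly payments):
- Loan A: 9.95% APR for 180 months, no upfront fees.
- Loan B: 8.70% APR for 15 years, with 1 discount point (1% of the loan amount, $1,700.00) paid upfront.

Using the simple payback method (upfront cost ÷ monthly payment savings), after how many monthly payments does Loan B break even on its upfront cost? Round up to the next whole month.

Loan A: monthly rate = 9.95%/12 = 0.0082917; payment = 170,000 × 0.0082917 / (1 − (1+0.0082917)^−180) = $1,821.63.
Loan B: at 8.70% the monthly rate is 0.0072500, so the payment is 170,000 × 0.0072500 / (1 − 1.0072500^−180) = $1,694.05.
Monthly savings = $1,821.63 − $1,694.05 = $127.58.
Break-even = $1,700.00 / $127.58 = 13.32 → 14 months.

14 months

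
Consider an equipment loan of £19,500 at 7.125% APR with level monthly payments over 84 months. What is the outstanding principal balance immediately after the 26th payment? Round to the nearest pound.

£14,463

With monthly rate i = 7.125%/12 = 0.0059375, the balance after k of n payments is P · [(1+i)^n − (1+i)^k] / [(1+i)^n − 1].
(1+0.0059375)^84 = 1.64423490 and (1+0.0059375)^26 = 1.16639583, so the balance is 19,500 × (1.64423490 − 1.16639583) / (1.64423490 − 1) = £14,463.45.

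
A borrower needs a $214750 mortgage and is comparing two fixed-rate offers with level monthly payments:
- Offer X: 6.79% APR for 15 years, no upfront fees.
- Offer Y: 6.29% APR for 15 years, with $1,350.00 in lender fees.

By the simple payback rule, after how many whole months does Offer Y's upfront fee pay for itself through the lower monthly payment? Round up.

Offer X: at 6.79% the monthly rate is 0.0056583, so the payment is 214,750 × 0.0056583 / (1 − 1.0056583^−180) = $1,905.11.
Offer Y: at 6.29% the monthly rate is 0.0052417, so the payment is 214,750 × 0.0052417 / (1 − 1.0052417^−180) = $1,846.00.
Monthly savings = $1,905.11 − $1,846.00 = $59.11.
Break-even = $1,350.00 / $59.11 = 22.84 → 23 months.

23 months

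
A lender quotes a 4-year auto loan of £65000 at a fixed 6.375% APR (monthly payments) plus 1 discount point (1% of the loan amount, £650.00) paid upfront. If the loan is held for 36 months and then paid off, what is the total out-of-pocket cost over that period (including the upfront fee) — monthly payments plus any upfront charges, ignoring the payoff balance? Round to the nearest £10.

£56,010

Monthly rate = 6.375%/12 = 0.0053125; payment = 65,000 × 0.0053125 / (1 − (1+0.0053125)^−48) = £1,537.73.
Total outlay = 36 × £1,537.73 + £650.00 = £56,008.28.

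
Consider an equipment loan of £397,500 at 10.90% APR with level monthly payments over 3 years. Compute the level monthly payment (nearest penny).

At 10.90% the monthly rate is 0.0090833, so the payment is 397,500 × 0.0090833 / (1 − 1.0090833^−36) = £12,994.82.

£12,994.82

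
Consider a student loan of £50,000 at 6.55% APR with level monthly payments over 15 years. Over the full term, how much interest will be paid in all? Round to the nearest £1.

£28,647

At 6.55% the monthly rate is 0.0054583, so the payment is 50,000 × 0.0054583 / (1 − 1.0054583^−180) = £436.93.
Total paid = 180 × £436.93 = £78,647.40; interest = £78,647.40 − £50,000 = £28,647.40.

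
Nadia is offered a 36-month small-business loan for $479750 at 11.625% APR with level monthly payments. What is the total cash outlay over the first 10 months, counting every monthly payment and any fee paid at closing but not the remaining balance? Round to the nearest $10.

Monthly rate = 11.625%/12 = 0.0096875; payment = 479,750 × 0.0096875 / (1 − (1+0.0096875)^−36) = $15,848.78.
Total outlay = 10 × $15,848.78 = $158,487.80.

$158,490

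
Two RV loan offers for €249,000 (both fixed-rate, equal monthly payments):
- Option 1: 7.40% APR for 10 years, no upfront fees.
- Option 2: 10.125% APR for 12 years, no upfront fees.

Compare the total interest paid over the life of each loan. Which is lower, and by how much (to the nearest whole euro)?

Option 1: monthly rate = 7.4%/12 = 0.0061667; payment = 249,000 × 0.0061667 / (1 − (1+0.0061667)^−120) = €2,942.69.
Total interest on Option 1 = 120 × €2,942.69 − €249,000 = €104,122.80.
Option 2: at 10.125% the monthly rate is 0.0084375, so the payment is 249,000 × 0.0084375 / (1 − 1.0084375^−144) = €2,993.75.
Total interest on Option 2 = 144 × €2,993.75 − €249,000 = €182,100.00.
Option 1 is lower by €77,977.20.

Option 1 by €77,977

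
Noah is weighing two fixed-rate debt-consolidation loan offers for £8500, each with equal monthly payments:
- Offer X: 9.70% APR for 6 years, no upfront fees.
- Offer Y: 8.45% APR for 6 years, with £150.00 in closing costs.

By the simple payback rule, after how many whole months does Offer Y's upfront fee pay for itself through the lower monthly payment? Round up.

Offer X: at 9.70% the monthly rate is 0.0080833, so the payment is 8,500 × 0.0080833 / (1 − 1.0080833^−72) = £156.19.
Offer Y: monthly rate = 8.45%/12 = 0.0070417; payment = 8,500 × 0.0070417 / (1 − (1+0.0070417)^−72) = £150.91.
Monthly savings = £156.19 − £150.91 = £5.28.
Break-even = £150.00 / £5.28 = 28.41 → 29 months.

29 months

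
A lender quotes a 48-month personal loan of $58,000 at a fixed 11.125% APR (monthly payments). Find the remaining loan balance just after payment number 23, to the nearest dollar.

$33,391

With monthly rate i = 11.125%/12 = 0.0092708, the balance after k of n payments is P · [(1+i)^n − (1+i)^k] / [(1+i)^n − 1].
(1+0.0092708)^48 = 1.55729431 and (1+0.0092708)^23 = 1.23645304, so the balance is 58,000 × (1.55729431 − 1.23645304) / (1.55729431 − 1) = $33,391.32.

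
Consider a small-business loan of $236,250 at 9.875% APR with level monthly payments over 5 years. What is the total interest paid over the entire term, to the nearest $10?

$64,060

At 9.875% the monthly rate is 0.0082292, so the payment is 236,250 × 0.0082292 / (1 − 1.0082292^−60) = $5,005.10.
Total paid = 60 × $5,005.10 = $300,306.00; interest = $300,306.00 − $236,250 = $64,056.00.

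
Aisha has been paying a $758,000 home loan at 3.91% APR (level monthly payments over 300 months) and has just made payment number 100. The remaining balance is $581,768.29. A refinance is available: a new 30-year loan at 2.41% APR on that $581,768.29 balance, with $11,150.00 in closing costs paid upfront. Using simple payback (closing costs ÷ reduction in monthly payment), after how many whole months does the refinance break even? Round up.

7 months

Current payment = 758,000 × 3.91%/12 / (1 − (1+0.0032583)^−300) = $3,963.43.
Refinanced payment = 581,768.29 × 0.0020083 / (1 − (1+0.0020083)^−360) = $2,271.56.
Monthly savings = $3,963.43 − $2,271.56 = $1,691.87.
Break-even = $11,150.00 / $1,691.87 = 6.59 → 7 months.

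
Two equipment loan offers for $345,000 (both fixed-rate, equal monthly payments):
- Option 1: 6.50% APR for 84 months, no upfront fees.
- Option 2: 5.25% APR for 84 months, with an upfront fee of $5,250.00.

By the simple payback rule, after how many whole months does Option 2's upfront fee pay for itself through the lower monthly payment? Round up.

26 months

Option 1: at 6.50% the monthly rate is 0.0054167, so the payment is 345,000 × 0.0054167 / (1 − 1.0054167^−84) = $5,123.06.
Option 2: monthly rate = 5.25%/12 = 0.0043750; payment = 345,000 × 0.0043750 / (1 − (1+0.0043750)^−84) = $4,916.83.
Monthly savings = $5,123.06 − $4,916.83 = $206.23.
Break-even = $5,250.00 / $206.23 = 25.46 → 26 months.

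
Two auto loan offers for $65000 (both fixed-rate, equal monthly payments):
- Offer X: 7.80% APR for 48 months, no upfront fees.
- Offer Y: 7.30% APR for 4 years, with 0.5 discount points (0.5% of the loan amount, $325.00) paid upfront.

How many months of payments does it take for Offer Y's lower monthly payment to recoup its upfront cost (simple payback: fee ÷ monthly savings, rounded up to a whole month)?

22 months

Offer X: monthly rate = 7.8%/12 = 0.0065000; payment = 65,000 × 0.0065000 / (1 − (1+0.0065000)^−48) = $1,580.74.
Offer Y: monthly rate = 7.3%/12 = 0.0060833; payment = 65,000 × 0.0060833 / (1 − (1+0.0060833)^−48) = $1,565.57.
Monthly savings = $1,580.74 − $1,565.57 = $15.17.
Break-even = $325.00 / $15.17 = 21.42 → 22 months.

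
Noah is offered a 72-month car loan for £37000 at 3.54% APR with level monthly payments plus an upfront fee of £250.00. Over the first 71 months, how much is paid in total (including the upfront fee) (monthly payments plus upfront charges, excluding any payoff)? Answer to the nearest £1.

Monthly rate = 3.54%/12 = 0.0029500; payment = 37,000 × 0.0029500 / (1 − (1+0.0029500)^−72) = £571.15.
Total outlay = 71 × £571.15 + £250.00 = £40,801.65.

£40,802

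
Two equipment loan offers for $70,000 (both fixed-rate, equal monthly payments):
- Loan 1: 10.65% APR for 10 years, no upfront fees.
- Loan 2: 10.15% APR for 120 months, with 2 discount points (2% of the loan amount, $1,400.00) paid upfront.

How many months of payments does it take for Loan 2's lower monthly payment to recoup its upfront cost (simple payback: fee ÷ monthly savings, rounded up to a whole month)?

Loan 1: at 10.65% the monthly rate is 0.0088750, so the payment is 70,000 × 0.0088750 / (1 − 1.0088750^−120) = $950.43.
Loan 2: monthly rate = 10.15%/12 = 0.0084583; payment = 70,000 × 0.0084583 / (1 − (1+0.0084583)^−120) = $930.88.
Monthly savings = $950.43 − $930.88 = $19.55.
Break-even = $1,400.00 / $19.55 = 71.61 → 72 months.

72 months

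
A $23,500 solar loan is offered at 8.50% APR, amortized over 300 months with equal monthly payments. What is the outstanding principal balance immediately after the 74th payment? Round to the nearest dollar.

With monthly rate i = 8.5%/12 = 0.0070833, the balance after k of n payments is P · [(1+i)^n − (1+i)^k] / [(1+i)^n − 1].
(1+0.0070833)^300 = 8.31041303 and (1+0.0070833)^74 = 1.68593274, so the balance is 23,500 × (8.31041303 − 1.68593274) / (8.31041303 − 1) = $21,295.01.

$21,295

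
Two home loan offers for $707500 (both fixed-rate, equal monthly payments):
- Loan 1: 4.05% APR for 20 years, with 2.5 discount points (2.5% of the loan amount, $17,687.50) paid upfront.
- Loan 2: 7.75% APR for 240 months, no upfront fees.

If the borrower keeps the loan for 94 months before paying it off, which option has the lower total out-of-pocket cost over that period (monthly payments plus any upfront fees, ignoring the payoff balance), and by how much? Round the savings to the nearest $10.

Loan 1 by $123,520

Loan 1: monthly rate = 4.05%/12 = 0.0033750; payment = 707,500 × 0.0033750 / (1 − (1+0.0033750)^−240) = $4,305.97.
Loan 2: at 7.75% the monthly rate is 0.0064583, so the payment is 707,500 × 0.0064583 / (1 − 1.0064583^−240) = $5,808.21.
Over 94 months: Loan 1 costs 94 × $4,305.97 + $17,687.50 = $422,448.68; Loan 2 costs 94 × $5,808.21 = $545,971.74.
Loan 1 is cheaper by $545,971.74 − $422,448.68 = $123,523.06.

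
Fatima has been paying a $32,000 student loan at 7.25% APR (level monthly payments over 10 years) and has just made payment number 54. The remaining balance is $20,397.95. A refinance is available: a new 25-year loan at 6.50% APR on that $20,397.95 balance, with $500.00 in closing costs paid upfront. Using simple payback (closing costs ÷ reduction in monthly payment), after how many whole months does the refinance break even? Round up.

3 months

Current payment = 32,000 × 7.25%/12 / (1 − (1+0.0060417)^−120) = $375.68.
Refinanced payment = 20,397.95 × 0.0054167 / (1 − (1+0.0054167)^−300) = $137.73.
Monthly savings = $375.68 − $137.73 = $237.95.
Break-even = $500.00 / $237.95 = 2.10 → 3 months.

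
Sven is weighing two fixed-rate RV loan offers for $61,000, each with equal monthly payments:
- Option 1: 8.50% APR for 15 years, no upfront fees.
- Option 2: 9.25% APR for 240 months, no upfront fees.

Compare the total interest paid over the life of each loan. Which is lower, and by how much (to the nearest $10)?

Option 1: at 8.50% the monthly rate is 0.0070833, so the payment is 61,000 × 0.0070833 / (1 − 1.0070833^−180) = $600.69.
Total interest on Option 1 = 180 × $600.69 − $61,000 = $47,124.20.
Option 2: monthly rate = 9.25%/12 = 0.0077083; payment = 61,000 × 0.0077083 / (1 − (1+0.0077083)^−240) = $558.68.
Total interest on Option 2 = 240 × $558.68 − $61,000 = $73,083.20.
Option 1 is lower by $25,959.00.

Option 1 by $25,960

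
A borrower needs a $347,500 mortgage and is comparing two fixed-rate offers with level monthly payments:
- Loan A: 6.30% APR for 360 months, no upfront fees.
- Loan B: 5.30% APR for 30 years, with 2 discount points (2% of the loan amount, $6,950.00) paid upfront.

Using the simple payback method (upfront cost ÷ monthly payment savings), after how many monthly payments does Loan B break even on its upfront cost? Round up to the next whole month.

32 months

Loan A: at 6.30% the monthly rate is 0.0052500, so the payment is 347,500 × 0.0052500 / (1 − 1.0052500^−360) = $2,150.93.
Loan B: at 5.30% the monthly rate is 0.0044167, so the payment is 347,500 × 0.0044167 / (1 − 1.0044167^−360) = $1,929.68.
Monthly savings = $2,150.93 − $1,929.68 = $221.25.
Break-even = $6,950.00 / $221.25 = 31.41 → 32 months.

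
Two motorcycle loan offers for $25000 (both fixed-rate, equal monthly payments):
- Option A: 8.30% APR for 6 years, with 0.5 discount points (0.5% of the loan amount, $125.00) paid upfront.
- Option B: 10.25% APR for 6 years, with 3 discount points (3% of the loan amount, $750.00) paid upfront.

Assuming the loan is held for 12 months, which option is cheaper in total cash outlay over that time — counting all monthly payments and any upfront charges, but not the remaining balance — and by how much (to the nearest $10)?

Option A by $920

Option A: monthly rate = 8.3%/12 = 0.0069167; payment = 25,000 × 0.0069167 / (1 − (1+0.0069167)^−72) = $442.00.
Option B: at 10.25% the monthly rate is 0.0085417, so the payment is 25,000 × 0.0085417 / (1 − 1.0085417^−72) = $466.30.
Over 12 months: Option A costs 12 × $442.00 + $125.00 = $5,429.00; Option B costs 12 × $466.30 + $750.00 = $6,345.60.
Option A is cheaper by $6,345.60 − $5,429.00 = $916.60.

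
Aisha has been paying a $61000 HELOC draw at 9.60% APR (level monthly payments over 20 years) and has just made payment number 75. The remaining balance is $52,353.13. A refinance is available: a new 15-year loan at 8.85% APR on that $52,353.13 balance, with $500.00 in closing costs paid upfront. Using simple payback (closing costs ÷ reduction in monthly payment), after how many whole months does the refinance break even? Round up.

11 months

Current payment = 61,000 × 9.6%/12 / (1 − (1+0.0080000)^−240) = $572.59.
Refinanced payment = 52,353.13 × 0.0073750 / (1 − (1+0.0073750)^−180) = $526.34.
Monthly savings = $572.59 − $526.34 = $46.25.
Break-even = $500.00 / $46.25 = 10.81 → 11 months.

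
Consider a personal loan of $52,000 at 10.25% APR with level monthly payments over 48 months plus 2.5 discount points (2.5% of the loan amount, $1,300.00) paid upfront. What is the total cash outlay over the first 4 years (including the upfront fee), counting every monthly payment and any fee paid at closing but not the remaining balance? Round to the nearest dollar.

$64,905

Monthly rate = 10.25%/12 = 0.0085417; payment = 52,000 × 0.0085417 / (1 − (1+0.0085417)^−48) = $1,325.11.
Total outlay = 48 × $1,325.11 + $1,300.00 = $64,905.28.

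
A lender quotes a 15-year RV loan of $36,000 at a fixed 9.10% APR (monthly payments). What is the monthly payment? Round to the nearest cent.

$367.28

Monthly rate = 9.1%/12 = 0.0075833; payment = 36,000 × 0.0075833 / (1 − (1+0.0075833)^−180) = $367.28.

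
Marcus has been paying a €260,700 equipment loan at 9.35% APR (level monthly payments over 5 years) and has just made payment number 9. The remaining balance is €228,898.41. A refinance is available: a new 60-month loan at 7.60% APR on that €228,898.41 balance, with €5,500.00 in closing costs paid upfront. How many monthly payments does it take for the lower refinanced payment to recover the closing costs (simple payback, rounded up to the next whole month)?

Current payment = 260,700 × 9.35%/12 / (1 − (1+0.0077917)^−60) = €5,456.09.
Refinanced payment = 228,898.41 × 0.0063333 / (1 − (1+0.0063333)^−60) = €4,597.54.
Monthly savings = €5,456.09 − €4,597.54 = €858.55.
Break-even = €5,500.00 / €858.55 = 6.41 → 7 months.

7 months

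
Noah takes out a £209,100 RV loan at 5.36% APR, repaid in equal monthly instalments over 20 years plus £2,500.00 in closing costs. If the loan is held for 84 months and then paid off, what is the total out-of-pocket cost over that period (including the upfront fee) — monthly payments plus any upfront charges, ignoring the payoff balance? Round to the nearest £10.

Monthly rate = 5.36%/12 = 0.0044667; payment = 209,100 × 0.0044667 / (1 − (1+0.0044667)^−240) = £1,421.89.
Total outlay = 84 × £1,421.89 + £2,500.00 = £121,938.76.

£121,940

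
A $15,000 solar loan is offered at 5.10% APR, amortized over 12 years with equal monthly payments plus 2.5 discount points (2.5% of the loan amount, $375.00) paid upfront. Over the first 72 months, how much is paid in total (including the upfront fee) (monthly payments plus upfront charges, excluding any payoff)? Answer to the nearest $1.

Monthly rate = 5.1%/12 = 0.0042500; payment = 15,000 × 0.0042500 / (1 − (1+0.0042500)^−144) = $139.49.
Total outlay = 72 × $139.49 + $375.00 = $10,418.28.

$10,418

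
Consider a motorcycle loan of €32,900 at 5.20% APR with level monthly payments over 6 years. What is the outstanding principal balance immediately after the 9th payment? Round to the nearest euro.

With monthly rate i = 5.2%/12 = 0.0043333, the balance after k of n payments is P · [(1+i)^n − (1+i)^k] / [(1+i)^n − 1].
(1+0.0043333)^72 = 1.36523414 and (1+0.0043333)^9 = 1.03968288, so the balance is 32,900 × (1.36523414 − 1.03968288) / (1.36523414 − 1) = €29,325.40.

€29,325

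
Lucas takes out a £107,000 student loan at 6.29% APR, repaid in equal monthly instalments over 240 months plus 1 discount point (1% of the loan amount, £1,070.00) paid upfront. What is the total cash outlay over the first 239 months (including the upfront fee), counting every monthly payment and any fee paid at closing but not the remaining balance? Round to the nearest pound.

£188,587

Monthly rate = 6.29%/12 = 0.0052417; payment = 107,000 × 0.0052417 / (1 − (1+0.0052417)^−240) = £784.59.
Total outlay = 239 × £784.59 + £1,070.00 = £188,587.01.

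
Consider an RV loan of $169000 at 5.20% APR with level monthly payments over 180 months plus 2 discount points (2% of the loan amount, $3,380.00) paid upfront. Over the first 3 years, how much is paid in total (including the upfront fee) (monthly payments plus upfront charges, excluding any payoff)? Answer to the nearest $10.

$52,130

At 5.20% the monthly rate is 0.0043333, so the payment is 169,000 × 0.0043333 / (1 − 1.0043333^−180) = $1,354.11.
Total outlay = 36 × $1,354.11 + $3,380.00 = $52,127.96.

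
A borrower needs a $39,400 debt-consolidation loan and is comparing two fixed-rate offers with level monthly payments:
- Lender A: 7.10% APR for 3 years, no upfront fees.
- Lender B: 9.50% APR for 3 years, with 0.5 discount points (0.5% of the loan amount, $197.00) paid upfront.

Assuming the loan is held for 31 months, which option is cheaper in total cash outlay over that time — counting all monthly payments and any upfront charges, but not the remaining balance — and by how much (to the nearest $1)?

Lender A: at 7.10% the monthly rate is 0.0059167, so the payment is 39,400 × 0.0059167 / (1 − 1.0059167^−36) = $1,218.36.
Lender B: monthly rate = 9.5%/12 = 0.0079167; payment = 39,400 × 0.0079167 / (1 − (1+0.0079167)^−36) = $1,262.10.
Over 31 months: Lender A costs 31 × $1,218.36 = $37,769.16; Lender B costs 31 × $1,262.10 + $197.00 = $39,322.10.
Lender A is cheaper by $39,322.10 − $37,769.16 = $1,552.94.

Lender A by $1,553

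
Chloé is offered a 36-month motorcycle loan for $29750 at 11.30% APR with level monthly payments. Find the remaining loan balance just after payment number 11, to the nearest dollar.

With monthly rate i = 11.3%/12 = 0.0094167, the balance after k of n payments is P · [(1+i)^n − (1+i)^k] / [(1+i)^n − 1].
(1+0.0094167)^36 = 1.40131884 and (1+0.0094167)^11 = 1.10860079, so the balance is 29,750 × (1.40131884 − 1.10860079) / (1.40131884 − 1) = $21,699.36.

$21,699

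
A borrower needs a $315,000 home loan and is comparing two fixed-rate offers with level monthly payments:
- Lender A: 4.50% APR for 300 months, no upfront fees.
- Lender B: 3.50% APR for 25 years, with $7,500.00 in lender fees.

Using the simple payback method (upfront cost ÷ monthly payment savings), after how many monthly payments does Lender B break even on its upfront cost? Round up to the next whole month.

44 months

Lender A: at 4.50% the monthly rate is 0.0037500, so the payment is 315,000 × 0.0037500 / (1 − 1.0037500^−300) = $1,750.87.
Lender B: at 3.50% the monthly rate is 0.0029167, so the payment is 315,000 × 0.0029167 / (1 − 1.0029167^−300) = $1,576.96.
Monthly savings = $1,750.87 − $1,576.96 = $173.91.
Break-even = $7,500.00 / $173.91 = 43.13 → 44 months.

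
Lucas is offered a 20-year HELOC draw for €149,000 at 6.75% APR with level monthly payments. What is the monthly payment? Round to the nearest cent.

€1,132.94

Monthly rate = 6.75%/12 = 0.0056250; payment = 149,000 × 0.0056250 / (1 − (1+0.0056250)^−240) = €1,132.94.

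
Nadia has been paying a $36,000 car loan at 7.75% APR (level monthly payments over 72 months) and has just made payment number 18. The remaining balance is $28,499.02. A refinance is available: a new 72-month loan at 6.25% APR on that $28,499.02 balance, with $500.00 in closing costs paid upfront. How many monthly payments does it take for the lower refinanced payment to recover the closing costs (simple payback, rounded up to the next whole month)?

4 months

Current payment = 36,000 × 7.75%/12 / (1 − (1+0.0064583)^−72) = $626.81.
Refinanced payment = 28,499.02 × 0.0052083 / (1 − (1+0.0052083)^−72) = $475.68.
Monthly savings = $626.81 − $475.68 = $151.13.
Break-even = $500.00 / $151.13 = 3.31 → 4 months.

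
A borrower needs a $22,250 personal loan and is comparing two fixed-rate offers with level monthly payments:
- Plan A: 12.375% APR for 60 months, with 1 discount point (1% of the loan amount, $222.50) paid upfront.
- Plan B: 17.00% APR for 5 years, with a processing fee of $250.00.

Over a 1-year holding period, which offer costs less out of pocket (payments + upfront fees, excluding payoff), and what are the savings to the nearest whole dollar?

Plan A by $673

Plan A: at 12.375% the monthly rate is 0.0103125, so the payment is 22,250 × 0.0103125 / (1 − 1.0103125^−60) = $499.17.
Plan B: at 17.00% the monthly rate is 0.0141667, so the payment is 22,250 × 0.0141667 / (1 − 1.0141667^−60) = $552.97.
Over 12 months: Plan A costs 12 × $499.17 + $222.50 = $6,212.54; Plan B costs 12 × $552.97 + $250.00 = $6,885.64.
Plan A is cheaper by $6,885.64 − $6,212.54 = $673.10.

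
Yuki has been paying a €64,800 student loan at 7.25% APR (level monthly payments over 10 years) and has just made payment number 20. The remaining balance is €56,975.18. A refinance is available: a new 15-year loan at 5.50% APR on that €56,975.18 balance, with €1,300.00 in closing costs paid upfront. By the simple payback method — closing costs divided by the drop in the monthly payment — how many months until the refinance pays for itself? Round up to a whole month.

Current payment = 64,800 × 7.25%/12 / (1 − (1+0.0060417)^−120) = €760.76.
Refinanced payment = 56,975.18 × 0.0045833 / (1 − (1+0.0045833)^−180) = €465.53.
Monthly savings = €760.76 − €465.53 = €295.23.
Break-even = €1,300.00 / €295.23 = 4.40 → 5 months.

5 months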